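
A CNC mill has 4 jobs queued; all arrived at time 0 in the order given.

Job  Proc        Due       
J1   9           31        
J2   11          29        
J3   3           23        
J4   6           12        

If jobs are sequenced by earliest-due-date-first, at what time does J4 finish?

6

EDD (increasing due date): J4 J3 J2 J1.
J4: 0→6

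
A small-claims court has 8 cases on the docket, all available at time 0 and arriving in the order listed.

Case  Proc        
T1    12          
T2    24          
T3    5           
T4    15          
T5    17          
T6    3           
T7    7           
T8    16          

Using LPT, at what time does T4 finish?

LPT (decreasing processing time): T2 T5 T8 T4 T1 T7 T3 T6.
T2: 0→24
T5: 24→41
T8: 41→57
T4: 57→72

72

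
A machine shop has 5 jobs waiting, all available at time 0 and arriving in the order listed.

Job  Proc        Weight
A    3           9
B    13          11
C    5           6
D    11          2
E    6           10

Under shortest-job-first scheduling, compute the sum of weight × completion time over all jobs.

SPT (increasing processing time): A C E D B.
A: finishes 3, weight 9, w·C = 27
C: finishes 8, weight 6, w·C = 48
E: finishes 14, weight 10, w·C = 140
D: finishes 25, weight 2, w·C = 50
B: finishes 38, weight 11, w·C = 418
Sum = 27+48+140+50+418 = 683.

683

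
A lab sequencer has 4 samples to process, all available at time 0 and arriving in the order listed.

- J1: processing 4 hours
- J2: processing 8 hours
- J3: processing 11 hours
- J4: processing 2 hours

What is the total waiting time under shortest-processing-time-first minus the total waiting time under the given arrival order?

-17

SPT (increasing processing time): J4 J1 J2 J3.
J4: waits 0, runs 0→2
J1: waits 2, runs 2→6
J2: waits 6, runs 6→14
J3: waits 14, runs 14→25
Sum = 0+2+6+14 = 22.
FIFO (arrival order): J1 J2 J3 J4.
J1: waits 0, runs 0→4
J2: waits 4, runs 4→12
J3: waits 12, runs 12→23
J4: waits 23, runs 23→25
Sum = 0+4+12+23 = 39.
Difference = 22 − 39 = -17.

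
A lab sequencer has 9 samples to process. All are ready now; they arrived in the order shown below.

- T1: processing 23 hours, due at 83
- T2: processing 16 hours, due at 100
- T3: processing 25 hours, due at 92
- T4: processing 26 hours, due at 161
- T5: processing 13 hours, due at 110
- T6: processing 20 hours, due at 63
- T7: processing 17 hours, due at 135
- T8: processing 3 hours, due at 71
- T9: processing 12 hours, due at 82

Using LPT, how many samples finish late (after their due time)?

5

LPT (decreasing processing time): T4 T3 T1 T6 T7 T2 T5 T9 T8.
T4: 0→26, due 161, tardiness 0
T3: 26→51, due 92, tardiness 0
T1: 51→74, due 83, tardiness 0
T6: 74→94, due 63, tardiness 31
T7: 94→111, due 135, tardiness 0
T2: 111→127, due 100, tardiness 27
T5: 127→140, due 110, tardiness 30
T9: 140→152, due 82, tardiness 70
T8: 152→155, due 71, tardiness 84
Late samples: 5.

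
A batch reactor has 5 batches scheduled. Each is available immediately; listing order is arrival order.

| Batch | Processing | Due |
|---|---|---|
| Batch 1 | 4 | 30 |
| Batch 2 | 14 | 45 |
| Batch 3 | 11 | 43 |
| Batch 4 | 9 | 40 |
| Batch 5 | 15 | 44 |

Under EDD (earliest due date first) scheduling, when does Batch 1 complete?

EDD (increasing due date): Batch 1 Batch 4 Batch 3 Batch 5 Batch 2.
Batch 1: 0→4

4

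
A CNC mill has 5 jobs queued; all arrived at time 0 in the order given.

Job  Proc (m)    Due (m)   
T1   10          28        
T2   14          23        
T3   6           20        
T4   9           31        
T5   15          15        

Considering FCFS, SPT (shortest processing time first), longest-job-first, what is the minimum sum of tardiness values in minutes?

FIFO (arrival order): T1 T2 T3 T4 T5.
T1: 0→10, due 28, tardiness 0
T2: 10→24, due 23, tardiness 1
T3: 24→30, due 20, tardiness 10
T4: 30→39, due 31, tardiness 8
T5: 39→54, due 15, tardiness 39
Sum = 0+1+10+8+39 = 58.
SPT (increasing processing time): T3 T4 T1 T2 T5.
T3: 0→6, due 20, tardiness 0
T4: 6→15, due 31, tardiness 0
T1: 15→25, due 28, tardiness 0
T2: 25→39, due 23, tardiness 16
T5: 39→54, due 15, tardiness 39
Sum = 0+0+0+16+39 = 55.
LPT (decreasing processing time): T5 T2 T1 T4 T3.
T5: 0→15, due 15, tardiness 0
T2: 15→29, due 23, tardiness 6
T1: 29→39, due 28, tardiness 11
T4: 39→48, due 31, tardiness 17
T3: 48→54, due 20, tardiness 34
Sum = 0+6+11+17+34 = 68.
FIFO 58, SPT 55, LPT 68 → minimum 55.

55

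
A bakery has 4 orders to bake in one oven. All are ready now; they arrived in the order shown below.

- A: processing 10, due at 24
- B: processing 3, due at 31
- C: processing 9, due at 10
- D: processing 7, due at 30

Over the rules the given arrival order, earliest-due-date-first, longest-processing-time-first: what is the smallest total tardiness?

0

FIFO (arrival order): A B C D.
A: 0→10, due 24, tardiness 0
B: 10→13, due 31, tardiness 0
C: 13→22, due 10, tardiness 12
D: 22→29, due 30, tardiness 0
Sum = 0+0+12+0 = 12.
EDD (increasing due date): C A D B.
C: 0→9, due 10, tardiness 0
A: 9→19, due 24, tardiness 0
D: 19→26, due 30, tardiness 0
B: 26→29, due 31, tardiness 0
Sum = 0+0+0+0 = 0.
LPT (decreasing processing time): A C D B.
A: 0→10, due 24, tardiness 0
C: 10→19, due 10, tardiness 9
D: 19→26, due 30, tardiness 0
B: 26→29, due 31, tardiness 0
Sum = 0+9+0+0 = 9.
FIFO 12, EDD 0, LPT 9 → minimum 0.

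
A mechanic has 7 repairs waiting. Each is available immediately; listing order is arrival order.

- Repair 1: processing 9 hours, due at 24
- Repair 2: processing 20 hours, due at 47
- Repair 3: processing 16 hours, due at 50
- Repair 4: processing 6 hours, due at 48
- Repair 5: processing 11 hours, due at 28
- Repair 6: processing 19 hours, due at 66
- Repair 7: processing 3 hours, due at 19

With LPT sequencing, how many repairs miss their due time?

5

LPT (decreasing processing time): Repair 2 Repair 6 Repair 3 Repair 5 Repair 1 Repair 4 Repair 7.
Repair 2: 0→20, due 47, tardiness 0
Repair 6: 20→39, due 66, tardiness 0
Repair 3: 39→55, due 50, tardiness 5
Repair 5: 55→66, due 28, tardiness 38
Repair 1: 66→75, due 24, tardiness 51
Repair 4: 75→81, due 48, tardiness 33
Repair 7: 81→84, due 19, tardiness 65
Late repairs: 5.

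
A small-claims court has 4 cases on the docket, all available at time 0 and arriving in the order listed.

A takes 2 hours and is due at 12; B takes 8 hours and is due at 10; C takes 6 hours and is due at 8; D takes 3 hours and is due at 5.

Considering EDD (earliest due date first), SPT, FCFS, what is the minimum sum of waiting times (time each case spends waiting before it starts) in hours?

EDD (increasing due date): D C B A.
D: waits 0, runs 0→3
C: waits 3, runs 3→9
B: waits 9, runs 9→17
A: waits 17, runs 17→19
Sum = 0+3+9+17 = 29.
SPT (increasing processing time): A D C B.
A: waits 0, runs 0→2
D: waits 2, runs 2→5
C: waits 5, runs 5→11
B: waits 11, runs 11→19
Sum = 0+2+5+11 = 18.
FIFO (arrival order): A B C D.
A: waits 0, runs 0→2
B: waits 2, runs 2→10
C: waits 10, runs 10→16
D: waits 16, runs 16→19
Sum = 0+2+10+16 = 28.
EDD 29, SPT 18, FIFO 28 → minimum 18.

18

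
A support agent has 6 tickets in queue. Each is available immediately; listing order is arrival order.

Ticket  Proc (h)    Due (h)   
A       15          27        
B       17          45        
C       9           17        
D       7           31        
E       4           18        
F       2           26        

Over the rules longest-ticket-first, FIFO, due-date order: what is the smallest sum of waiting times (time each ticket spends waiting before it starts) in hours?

LPT (decreasing processing time): B A C D E F.
B: waits 0, runs 0→17
A: waits 17, runs 17→32
C: waits 32, runs 32→41
D: waits 41, runs 41→48
E: waits 48, runs 48→52
F: waits 52, runs 52→54
Sum = 0+17+32+41+48+52 = 190.
FIFO (arrival order): A B C D E F.
A: waits 0, runs 0→15
B: waits 15, runs 15→32
C: waits 32, runs 32→41
D: waits 41, runs 41→48
E: waits 48, runs 48→52
F: waits 52, runs 52→54
Sum = 0+15+32+41+48+52 = 188.
EDD (increasing due date): C E F A D B.
C: waits 0, runs 0→9
E: waits 9, runs 9→13
F: waits 13, runs 13→15
A: waits 15, runs 15→30
D: waits 30, runs 30→37
B: waits 37, runs 37→54
Sum = 0+9+13+15+30+37 = 104.
LPT 190, FIFO 188, EDD 104 → minimum 104.

104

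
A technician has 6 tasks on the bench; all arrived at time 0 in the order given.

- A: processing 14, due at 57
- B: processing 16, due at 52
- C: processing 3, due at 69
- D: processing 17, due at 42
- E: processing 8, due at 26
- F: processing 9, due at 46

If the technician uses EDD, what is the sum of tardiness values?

7

EDD (increasing due date): E D F B A C.
E: 0→8, due 26, tardiness 0
D: 8→25, due 42, tardiness 0
F: 25→34, due 46, tardiness 0
B: 34→50, due 52, tardiness 0
A: 50→64, due 57, tardiness 7
C: 64→67, due 69, tardiness 0
Sum = 0+0+0+0+7+0 = 7.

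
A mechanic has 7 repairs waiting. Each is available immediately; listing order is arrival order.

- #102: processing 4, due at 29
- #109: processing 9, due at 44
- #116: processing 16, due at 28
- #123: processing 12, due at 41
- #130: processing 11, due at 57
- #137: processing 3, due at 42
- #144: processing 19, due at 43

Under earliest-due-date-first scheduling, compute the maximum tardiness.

19

EDD (increasing due date): #116 #102 #123 #137 #144 #109 #130.
#116: 0→16, due 28, tardiness 0
#102: 16→20, due 29, tardiness 0
#123: 20→32, due 41, tardiness 0
#137: 32→35, due 42, tardiness 0
#144: 35→54, due 43, tardiness 11
#109: 54→63, due 44, tardiness 19
#130: 63→74, due 57, tardiness 17
Maximum = 19.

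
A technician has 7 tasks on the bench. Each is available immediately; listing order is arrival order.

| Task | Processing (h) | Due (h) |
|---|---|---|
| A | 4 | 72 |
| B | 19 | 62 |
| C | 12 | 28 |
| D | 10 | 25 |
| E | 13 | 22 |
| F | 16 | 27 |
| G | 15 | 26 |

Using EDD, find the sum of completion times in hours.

368

EDD (increasing due date): E D G F C B A.
E: 0→13
D: 13→23
G: 23→38
F: 38→54
C: 54→66
B: 66→85
A: 85→89
Sum = 13+23+38+54+66+85+89 = 368.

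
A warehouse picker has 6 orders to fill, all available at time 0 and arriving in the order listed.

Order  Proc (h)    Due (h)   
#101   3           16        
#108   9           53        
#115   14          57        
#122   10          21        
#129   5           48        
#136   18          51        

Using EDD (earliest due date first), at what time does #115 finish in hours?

EDD (increasing due date): #101 #122 #129 #136 #108 #115.
#101: 0→3
#122: 3→13
#129: 13→18
#136: 18→36
#108: 36→45
#115: 45→59

59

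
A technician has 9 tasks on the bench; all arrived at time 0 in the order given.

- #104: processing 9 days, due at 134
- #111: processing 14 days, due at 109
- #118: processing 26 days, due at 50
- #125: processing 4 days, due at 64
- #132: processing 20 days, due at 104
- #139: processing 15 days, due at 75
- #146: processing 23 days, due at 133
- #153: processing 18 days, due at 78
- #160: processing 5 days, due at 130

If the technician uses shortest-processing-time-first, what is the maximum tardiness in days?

SPT (increasing processing time): #125 #160 #104 #111 #139 #153 #132 #146 #118.
#125: 0→4, due 64, tardiness 0
#160: 4→9, due 130, tardiness 0
#104: 9→18, due 134, tardiness 0
#111: 18→32, due 109, tardiness 0
#139: 32→47, due 75, tardiness 0
#153: 47→65, due 78, tardiness 0
#132: 65→85, due 104, tardiness 0
#146: 85→108, due 133, tardiness 0
#118: 108→134, due 50, tardiness 84
Maximum = 84.

84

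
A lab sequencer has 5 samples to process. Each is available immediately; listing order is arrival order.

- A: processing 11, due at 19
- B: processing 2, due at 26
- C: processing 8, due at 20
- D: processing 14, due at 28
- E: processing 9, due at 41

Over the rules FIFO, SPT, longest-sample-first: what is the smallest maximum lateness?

FIFO (arrival order): A B C D E.
A: 0→11, due 19, lateness -8
B: 11→13, due 26, lateness -13
C: 13→21, due 20, lateness 1
D: 21→35, due 28, lateness 7
E: 35→44, due 41, lateness 3
Maximum = 7.
SPT (increasing processing time): B C E A D.
B: 0→2, due 26, lateness -24
C: 2→10, due 20, lateness -10
E: 10→19, due 41, lateness -22
A: 19→30, due 19, lateness 11
D: 30→44, due 28, lateness 16
Maximum = 16.
LPT (decreasing processing time): D A E C B.
D: 0→14, due 28, lateness -14
A: 14→25, due 19, lateness 6
E: 25→34, due 41, lateness -7
C: 34→42, due 20, lateness 22
B: 42→44, due 26, lateness 18
Maximum = 22.
FIFO 7, SPT 16, LPT 22 → minimum 7.

7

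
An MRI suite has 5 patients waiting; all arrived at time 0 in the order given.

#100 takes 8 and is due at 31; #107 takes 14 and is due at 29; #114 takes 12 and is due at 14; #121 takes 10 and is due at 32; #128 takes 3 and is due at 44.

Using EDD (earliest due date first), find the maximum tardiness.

EDD (increasing due date): #114 #107 #100 #121 #128.
#114: 0→12, due 14, tardiness 0
#107: 12→26, due 29, tardiness 0
#100: 26→34, due 31, tardiness 3
#121: 34→44, due 32, tardiness 12
#128: 44→47, due 44, tardiness 3
Maximum = 12.

12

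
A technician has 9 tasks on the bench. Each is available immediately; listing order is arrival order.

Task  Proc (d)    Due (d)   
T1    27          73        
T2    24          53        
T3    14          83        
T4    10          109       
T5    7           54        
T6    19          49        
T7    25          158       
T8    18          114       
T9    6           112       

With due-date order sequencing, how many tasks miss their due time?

EDD (increasing due date): T6 T2 T5 T1 T3 T4 T9 T8 T7.
T6: 0→19, due 49, tardiness 0
T2: 19→43, due 53, tardiness 0
T5: 43→50, due 54, tardiness 0
T1: 50→77, due 73, tardiness 4
T3: 77→91, due 83, tardiness 8
T4: 91→101, due 109, tardiness 0
T9: 101→107, due 112, tardiness 0
T8: 107→125, due 114, tardiness 11
T7: 125→150, due 158, tardiness 0
Late tasks: 3.

3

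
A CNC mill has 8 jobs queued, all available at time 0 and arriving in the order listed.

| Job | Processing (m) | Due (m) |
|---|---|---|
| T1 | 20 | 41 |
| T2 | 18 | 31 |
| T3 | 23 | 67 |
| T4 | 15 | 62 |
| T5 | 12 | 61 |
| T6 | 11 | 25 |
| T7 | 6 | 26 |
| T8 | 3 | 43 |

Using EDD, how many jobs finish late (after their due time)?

6

EDD (increasing due date): T6 T7 T2 T1 T8 T5 T4 T3.
T6: 0→11, due 25, tardiness 0
T7: 11→17, due 26, tardiness 0
T2: 17→35, due 31, tardiness 4
T1: 35→55, due 41, tardiness 14
T8: 55→58, due 43, tardiness 15
T5: 58→70, due 61, tardiness 9
T4: 70→85, due 62, tardiness 23
T3: 85→108, due 67, tardiness 41
Late jobs: 6.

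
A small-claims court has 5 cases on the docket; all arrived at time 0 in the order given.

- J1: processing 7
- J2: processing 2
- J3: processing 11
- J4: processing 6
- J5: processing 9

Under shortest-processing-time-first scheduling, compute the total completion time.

84

SPT (increasing processing time): J2 J4 J1 J5 J3.
J2: 0→2
J4: 2→8
J1: 8→15
J5: 15→24
J3: 24→35
Sum = 2+8+15+24+35 = 84.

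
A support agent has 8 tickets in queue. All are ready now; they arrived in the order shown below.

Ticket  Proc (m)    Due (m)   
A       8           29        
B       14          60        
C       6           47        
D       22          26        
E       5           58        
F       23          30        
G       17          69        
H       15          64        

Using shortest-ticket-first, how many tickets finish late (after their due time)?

2

SPT (increasing processing time): E C A B H G D F.
E: 0→5, due 58, tardiness 0
C: 5→11, due 47, tardiness 0
A: 11→19, due 29, tardiness 0
B: 19→33, due 60, tardiness 0
H: 33→48, due 64, tardiness 0
G: 48→65, due 69, tardiness 0
D: 65→87, due 26, tardiness 61
F: 87→110, due 30, tardiness 80
Late tickets: 2.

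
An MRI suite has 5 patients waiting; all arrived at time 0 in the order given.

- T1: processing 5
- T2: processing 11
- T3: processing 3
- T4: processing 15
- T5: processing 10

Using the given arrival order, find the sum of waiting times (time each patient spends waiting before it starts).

74

FIFO (arrival order): T1 T2 T3 T4 T5.
T1: waits 0, runs 0→5
T2: waits 5, runs 5→16
T3: waits 16, runs 16→19
T4: waits 19, runs 19→34
T5: waits 34, runs 34→44
Sum = 0+5+16+19+34 = 74.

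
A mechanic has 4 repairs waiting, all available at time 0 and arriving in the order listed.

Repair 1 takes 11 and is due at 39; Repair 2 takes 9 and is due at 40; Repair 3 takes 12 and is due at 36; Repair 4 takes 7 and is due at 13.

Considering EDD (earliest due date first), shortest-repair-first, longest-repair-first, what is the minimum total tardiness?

EDD (increasing due date): Repair 4 Repair 3 Repair 1 Repair 2.
Repair 4: 0→7, due 13, tardiness 0
Repair 3: 7→19, due 36, tardiness 0
Repair 1: 19→30, due 39, tardiness 0
Repair 2: 30→39, due 40, tardiness 0
Sum = 0+0+0+0 = 0.
SPT (increasing processing time): Repair 4 Repair 2 Repair 1 Repair 3.
Repair 4: 0→7, due 13, tardiness 0
Repair 2: 7→16, due 40, tardiness 0
Repair 1: 16→27, due 39, tardiness 0
Repair 3: 27→39, due 36, tardiness 3
Sum = 0+0+0+3 = 3.
LPT (decreasing processing time): Repair 3 Repair 1 Repair 2 Repair 4.
Repair 3: 0→12, due 36, tardiness 0
Repair 1: 12→23, due 39, tardiness 0
Repair 2: 23→32, due 40, tardiness 0
Repair 4: 32→39, due 13, tardiness 26
Sum = 0+0+0+26 = 26.
EDD 0, SPT 3, LPT 26 → minimum 0.

0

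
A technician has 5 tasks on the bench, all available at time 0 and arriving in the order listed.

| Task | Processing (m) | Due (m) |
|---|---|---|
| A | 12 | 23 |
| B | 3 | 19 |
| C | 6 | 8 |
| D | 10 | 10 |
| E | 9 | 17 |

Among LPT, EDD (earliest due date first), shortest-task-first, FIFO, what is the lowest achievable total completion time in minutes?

LPT (decreasing processing time): A D E C B.
A: 0→12
D: 12→22
E: 22→31
C: 31→37
B: 37→40
Sum = 12+22+31+37+40 = 142.
EDD (increasing due date): C D E B A.
C: 0→6
D: 6→16
E: 16→25
B: 25→28
A: 28→40
Sum = 6+16+25+28+40 = 115.
SPT (increasing processing time): B C E D A.
B: 0→3
C: 3→9
E: 9→18
D: 18→28
A: 28→40
Sum = 3+9+18+28+40 = 98.
FIFO (arrival order): A B C D E.
A: 0→12
B: 12→15
C: 15→21
D: 21→31
E: 31→40
Sum = 12+15+21+31+40 = 119.
LPT 142, EDD 115, SPT 98, FIFO 119 → minimum 98.

98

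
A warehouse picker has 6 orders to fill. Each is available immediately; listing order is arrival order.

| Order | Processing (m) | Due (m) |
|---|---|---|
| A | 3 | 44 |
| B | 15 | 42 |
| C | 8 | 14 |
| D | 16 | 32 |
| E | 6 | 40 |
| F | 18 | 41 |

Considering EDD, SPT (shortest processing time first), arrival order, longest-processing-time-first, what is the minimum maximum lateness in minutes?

22

EDD (increasing due date): C D E F B A.
C: 0→8, due 14, lateness -6
D: 8→24, due 32, lateness -8
E: 24→30, due 40, lateness -10
F: 30→48, due 41, lateness 7
B: 48→63, due 42, lateness 21
A: 63→66, due 44, lateness 22
Maximum = 22.
SPT (increasing processing time): A E C B D F.
A: 0→3, due 44, lateness -41
E: 3→9, due 40, lateness -31
C: 9→17, due 14, lateness 3
B: 17→32, due 42, lateness -10
D: 32→48, due 32, lateness 16
F: 48→66, due 41, lateness 25
Maximum = 25.
FIFO (arrival order): A B C D E F.
A: 0→3, due 44, lateness -41
B: 3→18, due 42, lateness -24
C: 18→26, due 14, lateness 12
D: 26→42, due 32, lateness 10
E: 42→48, due 40, lateness 8
F: 48→66, due 41, lateness 25
Maximum = 25.
LPT (decreasing processing time): F D B C E A.
F: 0→18, due 41, lateness -23
D: 18→34, due 32, lateness 2
B: 34→49, due 42, lateness 7
C: 49→57, due 14, lateness 43
E: 57→63, due 40, lateness 23
A: 63→66, due 44, lateness 22
Maximum = 43.
EDD 22, SPT 25, FIFO 25, LPT 43 → minimum 22.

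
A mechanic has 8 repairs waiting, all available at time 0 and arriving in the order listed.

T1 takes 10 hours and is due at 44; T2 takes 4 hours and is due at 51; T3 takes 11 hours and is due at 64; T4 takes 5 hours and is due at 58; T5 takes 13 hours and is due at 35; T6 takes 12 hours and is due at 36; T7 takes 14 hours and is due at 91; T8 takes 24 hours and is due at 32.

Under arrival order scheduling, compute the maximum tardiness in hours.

61

FIFO (arrival order): T1 T2 T3 T4 T5 T6 T7 T8.
T1: 0→10, due 44, tardiness 0
T2: 10→14, due 51, tardiness 0
T3: 14→25, due 64, tardiness 0
T4: 25→30, due 58, tardiness 0
T5: 30→43, due 35, tardiness 8
T6: 43→55, due 36, tardiness 19
T7: 55→69, due 91, tardiness 0
T8: 69→93, due 32, tardiness 61
Maximum = 61.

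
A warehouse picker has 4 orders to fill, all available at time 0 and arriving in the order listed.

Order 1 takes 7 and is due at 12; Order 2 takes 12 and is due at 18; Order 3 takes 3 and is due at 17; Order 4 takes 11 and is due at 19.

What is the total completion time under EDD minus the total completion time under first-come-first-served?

EDD (increasing due date): Order 1 Order 3 Order 2 Order 4.
Order 1: 0→7
Order 3: 7→10
Order 2: 10→22
Order 4: 22→33
Sum = 7+10+22+33 = 72.
FIFO (arrival order): Order 1 Order 2 Order 3 Order 4.
Order 1: 0→7
Order 2: 7→19
Order 3: 19→22
Order 4: 22→33
Sum = 7+19+22+33 = 81.
Difference = 72 − 81 = -9.

-9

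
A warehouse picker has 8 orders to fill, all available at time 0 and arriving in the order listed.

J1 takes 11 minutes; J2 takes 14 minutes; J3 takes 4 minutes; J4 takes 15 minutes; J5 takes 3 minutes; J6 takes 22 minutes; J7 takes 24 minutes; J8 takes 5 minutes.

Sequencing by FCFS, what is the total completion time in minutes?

416

FIFO (arrival order): J1 J2 J3 J4 J5 J6 J7 J8.
J1: 0→11
J2: 11→25
J3: 25→29
J4: 29→44
J5: 44→47
J6: 47→69
J7: 69→93
J8: 93→98
Sum = 11+25+29+44+47+69+93+98 = 416.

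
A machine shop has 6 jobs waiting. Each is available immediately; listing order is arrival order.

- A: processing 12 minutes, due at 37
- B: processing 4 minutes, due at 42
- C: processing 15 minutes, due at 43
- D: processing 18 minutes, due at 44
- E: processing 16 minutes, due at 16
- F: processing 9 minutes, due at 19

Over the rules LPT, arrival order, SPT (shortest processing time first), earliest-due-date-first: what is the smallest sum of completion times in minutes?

LPT (decreasing processing time): D E C A F B.
D: 0→18
E: 18→34
C: 34→49
A: 49→61
F: 61→70
B: 70→74
Sum = 18+34+49+61+70+74 = 306.
FIFO (arrival order): A B C D E F.
A: 0→12
B: 12→16
C: 16→31
D: 31→49
E: 49→65
F: 65→74
Sum = 12+16+31+49+65+74 = 247.
SPT (increasing processing time): B F A C E D.
B: 0→4
F: 4→13
A: 13→25
C: 25→40
E: 40→56
D: 56→74
Sum = 4+13+25+40+56+74 = 212.
EDD (increasing due date): E F A B C D.
E: 0→16
F: 16→25
A: 25→37
B: 37→41
C: 41→56
D: 56→74
Sum = 16+25+37+41+56+74 = 249.
LPT 306, FIFO 247, SPT 212, EDD 249 → minimum 212.

212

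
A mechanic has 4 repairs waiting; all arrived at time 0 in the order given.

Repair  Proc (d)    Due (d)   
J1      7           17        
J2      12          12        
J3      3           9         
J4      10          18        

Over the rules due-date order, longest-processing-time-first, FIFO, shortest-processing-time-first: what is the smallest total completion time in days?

EDD (increasing due date): J3 J2 J1 J4.
J3: 0→3
J2: 3→15
J1: 15→22
J4: 22→32
Sum = 3+15+22+32 = 72.
LPT (decreasing processing time): J2 J4 J1 J3.
J2: 0→12
J4: 12→22
J1: 22→29
J3: 29→32
Sum = 12+22+29+32 = 95.
FIFO (arrival order): J1 J2 J3 J4.
J1: 0→7
J2: 7→19
J3: 19→22
J4: 22→32
Sum = 7+19+22+32 = 80.
SPT (increasing processing time): J3 J1 J4 J2.
J3: 0→3
J1: 3→10
J4: 10→20
J2: 20→32
Sum = 3+10+20+32 = 65.
EDD 72, LPT 95, FIFO 80, SPT 65 → minimum 65.

65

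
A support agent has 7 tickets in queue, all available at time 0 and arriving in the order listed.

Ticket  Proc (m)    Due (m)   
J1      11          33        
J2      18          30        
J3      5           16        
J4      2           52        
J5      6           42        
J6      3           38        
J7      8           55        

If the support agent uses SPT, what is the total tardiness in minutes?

25

SPT (increasing processing time): J4 J6 J3 J5 J7 J1 J2.
J4: 0→2, due 52, tardiness 0
J6: 2→5, due 38, tardiness 0
J3: 5→10, due 16, tardiness 0
J5: 10→16, due 42, tardiness 0
J7: 16→24, due 55, tardiness 0
J1: 24→35, due 33, tardiness 2
J2: 35→53, due 30, tardiness 23
Sum = 0+0+0+0+0+2+23 = 25.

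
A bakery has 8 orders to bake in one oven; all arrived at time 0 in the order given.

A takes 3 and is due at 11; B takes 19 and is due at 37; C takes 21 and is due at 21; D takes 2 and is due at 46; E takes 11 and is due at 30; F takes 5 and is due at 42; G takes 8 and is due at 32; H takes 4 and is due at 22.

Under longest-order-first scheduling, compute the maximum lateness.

60

LPT (decreasing processing time): C B E G F H A D.
C: 0→21, due 21, lateness 0
B: 21→40, due 37, lateness 3
E: 40→51, due 30, lateness 21
G: 51→59, due 32, lateness 27
F: 59→64, due 42, lateness 22
H: 64→68, due 22, lateness 46
A: 68→71, due 11, lateness 60
D: 71→73, due 46, lateness 27
Maximum = 60.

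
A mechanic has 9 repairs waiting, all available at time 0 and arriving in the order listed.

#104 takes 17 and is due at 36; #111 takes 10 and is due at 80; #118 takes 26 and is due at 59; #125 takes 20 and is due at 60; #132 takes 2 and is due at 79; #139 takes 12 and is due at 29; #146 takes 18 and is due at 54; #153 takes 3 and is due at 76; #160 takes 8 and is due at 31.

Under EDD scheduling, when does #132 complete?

106

EDD (increasing due date): #139 #160 #104 #146 #118 #125 #153 #132 #111.
#139: 0→12
#160: 12→20
#104: 20→37
#146: 37→55
#118: 55→81
#125: 81→101
#153: 101→104
#132: 104→106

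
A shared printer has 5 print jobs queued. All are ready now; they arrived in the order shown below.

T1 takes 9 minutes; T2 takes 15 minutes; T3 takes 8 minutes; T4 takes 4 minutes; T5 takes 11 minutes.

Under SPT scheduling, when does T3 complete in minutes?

SPT (increasing processing time): T4 T3 T1 T5 T2.
T4: 0→4
T3: 4→12

12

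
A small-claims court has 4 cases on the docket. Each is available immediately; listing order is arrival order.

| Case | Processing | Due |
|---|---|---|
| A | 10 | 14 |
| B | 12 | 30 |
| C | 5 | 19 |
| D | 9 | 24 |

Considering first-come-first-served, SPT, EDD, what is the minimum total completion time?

FIFO (arrival order): A B C D.
A: 0→10
B: 10→22
C: 22→27
D: 27→36
Sum = 10+22+27+36 = 95.
SPT (increasing processing time): C D A B.
C: 0→5
D: 5→14
A: 14→24
B: 24→36
Sum = 5+14+24+36 = 79.
EDD (increasing due date): A C D B.
A: 0→10
C: 10→15
D: 15→24
B: 24→36
Sum = 10+15+24+36 = 85.
FIFO 95, SPT 79, EDD 85 → minimum 79.

79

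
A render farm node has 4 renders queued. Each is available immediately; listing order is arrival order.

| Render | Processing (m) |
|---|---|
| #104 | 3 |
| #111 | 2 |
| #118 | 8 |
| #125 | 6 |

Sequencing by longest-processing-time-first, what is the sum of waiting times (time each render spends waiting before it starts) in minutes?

LPT (decreasing processing time): #118 #125 #104 #111.
#118: waits 0, runs 0→8
#125: waits 8, runs 8→14
#104: waits 14, runs 14→17
#111: waits 17, runs 17→19
Sum = 0+8+14+17 = 39.

39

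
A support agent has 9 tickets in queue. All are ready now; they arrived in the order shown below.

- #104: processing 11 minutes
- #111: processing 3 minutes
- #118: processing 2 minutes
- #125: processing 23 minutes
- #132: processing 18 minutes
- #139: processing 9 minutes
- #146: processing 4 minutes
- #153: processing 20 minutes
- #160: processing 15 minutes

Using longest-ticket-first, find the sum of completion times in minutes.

694

LPT (decreasing processing time): #125 #153 #132 #160 #104 #139 #146 #111 #118.
#125: 0→23
#153: 23→43
#132: 43→61
#160: 61→76
#104: 76→87
#139: 87→96
#146: 96→100
#111: 100→103
#118: 103→105
Sum = 23+43+61+76+87+96+100+103+105 = 694.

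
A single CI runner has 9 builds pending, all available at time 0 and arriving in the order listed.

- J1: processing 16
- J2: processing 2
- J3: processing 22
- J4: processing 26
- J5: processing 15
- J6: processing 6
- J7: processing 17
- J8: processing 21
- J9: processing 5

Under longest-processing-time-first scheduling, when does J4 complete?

26

LPT (decreasing processing time): J4 J3 J8 J7 J1 J5 J6 J9 J2.
J4: 0→26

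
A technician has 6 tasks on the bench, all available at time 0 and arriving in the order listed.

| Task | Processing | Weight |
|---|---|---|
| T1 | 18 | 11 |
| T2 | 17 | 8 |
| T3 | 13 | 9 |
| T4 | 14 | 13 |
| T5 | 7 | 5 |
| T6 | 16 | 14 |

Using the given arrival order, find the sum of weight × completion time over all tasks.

FIFO (arrival order): T1 T2 T3 T4 T5 T6.
T1: finishes 18, weight 11, w·C = 198
T2: finishes 35, weight 8, w·C = 280
T3: finishes 48, weight 9, w·C = 432
T4: finishes 62, weight 13, w·C = 806
T5: finishes 69, weight 5, w·C = 345
T6: finishes 85, weight 14, w·C = 1190
Sum = 198+280+432+806+345+1190 = 3251.

3251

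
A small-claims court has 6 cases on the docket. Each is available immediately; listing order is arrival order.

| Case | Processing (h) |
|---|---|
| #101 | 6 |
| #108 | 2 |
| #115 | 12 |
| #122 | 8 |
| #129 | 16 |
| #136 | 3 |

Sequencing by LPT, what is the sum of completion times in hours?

LPT (decreasing processing time): #129 #115 #122 #101 #136 #108.
#129: 0→16
#115: 16→28
#122: 28→36
#101: 36→42
#136: 42→45
#108: 45→47
Sum = 16+28+36+42+45+47 = 214.

214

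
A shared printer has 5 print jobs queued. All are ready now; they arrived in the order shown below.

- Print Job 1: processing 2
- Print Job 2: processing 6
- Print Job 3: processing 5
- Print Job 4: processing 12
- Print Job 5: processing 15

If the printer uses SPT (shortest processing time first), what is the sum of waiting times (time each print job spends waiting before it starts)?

SPT (increasing processing time): Print Job 1 Print Job 3 Print Job 2 Print Job 4 Print Job 5.
Print Job 1: waits 0, runs 0→2
Print Job 3: waits 2, runs 2→7
Print Job 2: waits 7, runs 7→13
Print Job 4: waits 13, runs 13→25
Print Job 5: waits 25, runs 25→40
Sum = 0+2+7+13+25 = 47.

47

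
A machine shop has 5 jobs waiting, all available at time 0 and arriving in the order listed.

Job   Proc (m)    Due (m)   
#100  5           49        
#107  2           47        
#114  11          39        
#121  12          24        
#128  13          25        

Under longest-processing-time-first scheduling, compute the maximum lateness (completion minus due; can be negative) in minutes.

1

LPT (decreasing processing time): #128 #121 #114 #100 #107.
#128: 0→13, due 25, lateness -12
#121: 13→25, due 24, lateness 1
#114: 25→36, due 39, lateness -3
#100: 36→41, due 49, lateness -8
#107: 41→43, due 47, lateness -4
Maximum = 1.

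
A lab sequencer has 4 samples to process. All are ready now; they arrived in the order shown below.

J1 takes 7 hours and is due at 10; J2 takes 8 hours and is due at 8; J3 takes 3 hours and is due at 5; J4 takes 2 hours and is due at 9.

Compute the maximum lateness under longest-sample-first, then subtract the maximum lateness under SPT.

1

LPT (decreasing processing time): J2 J1 J3 J4.
J2: 0→8, due 8, lateness 0
J1: 8→15, due 10, lateness 5
J3: 15→18, due 5, lateness 13
J4: 18→20, due 9, lateness 11
Maximum = 13.
SPT (increasing processing time): J4 J3 J1 J2.
J4: 0→2, due 9, lateness -7
J3: 2→5, due 5, lateness 0
J1: 5→12, due 10, lateness 2
J2: 12→20, due 8, lateness 12
Maximum = 12.
Difference = 13 − 12 = 1.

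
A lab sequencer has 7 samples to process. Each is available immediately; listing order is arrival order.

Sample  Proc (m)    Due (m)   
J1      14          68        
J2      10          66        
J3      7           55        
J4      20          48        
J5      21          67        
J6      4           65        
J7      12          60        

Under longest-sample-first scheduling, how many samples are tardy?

4

LPT (decreasing processing time): J5 J4 J1 J7 J2 J3 J6.
J5: 0→21, due 67, tardiness 0
J4: 21→41, due 48, tardiness 0
J1: 41→55, due 68, tardiness 0
J7: 55→67, due 60, tardiness 7
J2: 67→77, due 66, tardiness 11
J3: 77→84, due 55, tardiness 29
J6: 84→88, due 65, tardiness 23
Late samples: 4.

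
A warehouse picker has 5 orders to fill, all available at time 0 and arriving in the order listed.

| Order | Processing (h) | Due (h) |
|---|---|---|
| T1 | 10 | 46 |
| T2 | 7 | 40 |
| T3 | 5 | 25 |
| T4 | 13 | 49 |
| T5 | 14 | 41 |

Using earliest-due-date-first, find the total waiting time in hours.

EDD (increasing due date): T3 T2 T5 T1 T4.
T3: waits 0, runs 0→5
T2: waits 5, runs 5→12
T5: waits 12, runs 12→26
T1: waits 26, runs 26→36
T4: waits 36, runs 36→49
Sum = 0+5+12+26+36 = 79.

79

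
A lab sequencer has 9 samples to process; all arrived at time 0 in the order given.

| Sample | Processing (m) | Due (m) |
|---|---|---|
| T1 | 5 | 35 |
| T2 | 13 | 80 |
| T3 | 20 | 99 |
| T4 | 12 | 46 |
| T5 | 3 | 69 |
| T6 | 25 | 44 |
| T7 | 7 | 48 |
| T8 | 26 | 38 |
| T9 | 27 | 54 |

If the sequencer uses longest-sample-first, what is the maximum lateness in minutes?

100

LPT (decreasing processing time): T9 T8 T6 T3 T2 T4 T7 T1 T5.
T9: 0→27, due 54, lateness -27
T8: 27→53, due 38, lateness 15
T6: 53→78, due 44, lateness 34
T3: 78→98, due 99, lateness -1
T2: 98→111, due 80, lateness 31
T4: 111→123, due 46, lateness 77
T7: 123→130, due 48, lateness 82
T1: 130→135, due 35, lateness 100
T5: 135→138, due 69, lateness 69
Maximum = 100.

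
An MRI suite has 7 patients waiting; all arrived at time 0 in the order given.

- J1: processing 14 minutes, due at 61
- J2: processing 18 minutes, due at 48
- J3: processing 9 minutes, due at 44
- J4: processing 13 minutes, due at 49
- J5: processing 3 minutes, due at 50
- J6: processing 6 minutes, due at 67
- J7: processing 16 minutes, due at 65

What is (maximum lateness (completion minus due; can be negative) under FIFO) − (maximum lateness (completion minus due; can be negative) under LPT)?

FIFO (arrival order): J1 J2 J3 J4 J5 J6 J7.
J1: 0→14, due 61, lateness -47
J2: 14→32, due 48, lateness -16
J3: 32→41, due 44, lateness -3
J4: 41→54, due 49, lateness 5
J5: 54→57, due 50, lateness 7
J6: 57→63, due 67, lateness -4
J7: 63→79, due 65, lateness 14
Maximum = 14.
LPT (decreasing processing time): J2 J7 J1 J4 J3 J6 J5.
J2: 0→18, due 48, lateness -30
J7: 18→34, due 65, lateness -31
J1: 34→48, due 61, lateness -13
J4: 48→61, due 49, lateness 12
J3: 61→70, due 44, lateness 26
J6: 70→76, due 67, lateness 9
J5: 76→79, due 50, lateness 29
Maximum = 29.
Difference = 14 − 29 = -15.

-15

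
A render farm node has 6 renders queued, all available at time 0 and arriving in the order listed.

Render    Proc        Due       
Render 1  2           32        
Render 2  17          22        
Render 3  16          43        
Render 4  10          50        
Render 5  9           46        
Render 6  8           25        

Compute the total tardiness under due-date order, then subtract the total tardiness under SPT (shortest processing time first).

EDD (increasing due date): Render 2 Render 6 Render 1 Render 3 Render 5 Render 4.
Render 2: 0→17, due 22, tardiness 0
Render 6: 17→25, due 25, tardiness 0
Render 1: 25→27, due 32, tardiness 0
Render 3: 27→43, due 43, tardiness 0
Render 5: 43→52, due 46, tardiness 6
Render 4: 52→62, due 50, tardiness 12
Sum = 0+0+0+0+6+12 = 18.
SPT (increasing processing time): Render 1 Render 6 Render 5 Render 4 Render 3 Render 2.
Render 1: 0→2, due 32, tardiness 0
Render 6: 2→10, due 25, tardiness 0
Render 5: 10→19, due 46, tardiness 0
Render 4: 19→29, due 50, tardiness 0
Render 3: 29→45, due 43, tardiness 2
Render 2: 45→62, due 22, tardiness 40
Sum = 0+0+0+0+2+40 = 42.
Difference = 18 − 42 = -24.

-24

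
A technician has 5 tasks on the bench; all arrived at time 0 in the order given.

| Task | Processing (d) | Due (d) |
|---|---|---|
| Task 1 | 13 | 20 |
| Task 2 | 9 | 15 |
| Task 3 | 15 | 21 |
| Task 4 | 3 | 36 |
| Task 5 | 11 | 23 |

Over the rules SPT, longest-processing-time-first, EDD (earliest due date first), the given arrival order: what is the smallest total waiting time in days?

74

SPT (increasing processing time): Task 4 Task 2 Task 5 Task 1 Task 3.
Task 4: waits 0, runs 0→3
Task 2: waits 3, runs 3→12
Task 5: waits 12, runs 12→23
Task 1: waits 23, runs 23→36
Task 3: waits 36, runs 36→51
Sum = 0+3+12+23+36 = 74.
LPT (decreasing processing time): Task 3 Task 1 Task 5 Task 2 Task 4.
Task 3: waits 0, runs 0→15
Task 1: waits 15, runs 15→28
Task 5: waits 28, runs 28→39
Task 2: waits 39, runs 39→48
Task 4: waits 48, runs 48→51
Sum = 0+15+28+39+48 = 130.
EDD (increasing due date): Task 2 Task 1 Task 3 Task 5 Task 4.
Task 2: waits 0, runs 0→9
Task 1: waits 9, runs 9→22
Task 3: waits 22, runs 22→37
Task 5: waits 37, runs 37→48
Task 4: waits 48, runs 48→51
Sum = 0+9+22+37+48 = 116.
FIFO (arrival order): Task 1 Task 2 Task 3 Task 4 Task 5.
Task 1: waits 0, runs 0→13
Task 2: waits 13, runs 13→22
Task 3: waits 22, runs 22→37
Task 4: waits 37, runs 37→40
Task 5: waits 40, runs 40→51
Sum = 0+13+22+37+40 = 112.
SPT 74, LPT 130, EDD 116, FIFO 112 → minimum 74.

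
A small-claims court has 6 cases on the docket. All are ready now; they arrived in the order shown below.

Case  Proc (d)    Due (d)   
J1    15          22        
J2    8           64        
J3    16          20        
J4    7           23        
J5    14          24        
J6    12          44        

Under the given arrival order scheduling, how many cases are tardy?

4

FIFO (arrival order): J1 J2 J3 J4 J5 J6.
J1: 0→15, due 22, tardiness 0
J2: 15→23, due 64, tardiness 0
J3: 23→39, due 20, tardiness 19
J4: 39→46, due 23, tardiness 23
J5: 46→60, due 24, tardiness 36
J6: 60→72, due 44, tardiness 28
Late cases: 4.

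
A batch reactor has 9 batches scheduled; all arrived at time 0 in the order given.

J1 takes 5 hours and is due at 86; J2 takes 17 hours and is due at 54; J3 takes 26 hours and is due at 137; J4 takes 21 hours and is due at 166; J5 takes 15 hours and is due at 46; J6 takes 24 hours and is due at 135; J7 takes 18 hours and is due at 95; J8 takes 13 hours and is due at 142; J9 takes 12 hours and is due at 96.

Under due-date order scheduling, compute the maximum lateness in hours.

-12

EDD (increasing due date): J5 J2 J1 J7 J9 J6 J3 J8 J4.
J5: 0→15, due 46, lateness -31
J2: 15→32, due 54, lateness -22
J1: 32→37, due 86, lateness -49
J7: 37→55, due 95, lateness -40
J9: 55→67, due 96, lateness -29
J6: 67→91, due 135, lateness -44
J3: 91→117, due 137, lateness -20
J8: 117→130, due 142, lateness -12
J4: 130→151, due 166, lateness -15
Maximum = -12.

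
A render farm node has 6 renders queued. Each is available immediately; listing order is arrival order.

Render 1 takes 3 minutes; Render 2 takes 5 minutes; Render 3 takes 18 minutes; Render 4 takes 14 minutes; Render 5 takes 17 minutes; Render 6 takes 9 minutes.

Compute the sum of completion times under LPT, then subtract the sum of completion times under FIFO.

89

LPT (decreasing processing time): Render 3 Render 5 Render 4 Render 6 Render 2 Render 1.
Render 3: 0→18
Render 5: 18→35
Render 4: 35→49
Render 6: 49→58
Render 2: 58→63
Render 1: 63→66
Sum = 18+35+49+58+63+66 = 289.
FIFO (arrival order): Render 1 Render 2 Render 3 Render 4 Render 5 Render 6.
Render 1: 0→3
Render 2: 3→8
Render 3: 8→26
Render 4: 26→40
Render 5: 40→57
Render 6: 57→66
Sum = 3+8+26+40+57+66 = 200.
Difference = 289 − 200 = 89.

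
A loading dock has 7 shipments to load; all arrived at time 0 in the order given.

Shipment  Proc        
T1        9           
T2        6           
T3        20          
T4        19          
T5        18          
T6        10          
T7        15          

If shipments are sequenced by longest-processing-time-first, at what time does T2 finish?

LPT (decreasing processing time): T3 T4 T5 T7 T6 T1 T2.
T3: 0→20
T4: 20→39
T5: 39→57
T7: 57→72
T6: 72→82
T1: 82→91
T2: 91→97

97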